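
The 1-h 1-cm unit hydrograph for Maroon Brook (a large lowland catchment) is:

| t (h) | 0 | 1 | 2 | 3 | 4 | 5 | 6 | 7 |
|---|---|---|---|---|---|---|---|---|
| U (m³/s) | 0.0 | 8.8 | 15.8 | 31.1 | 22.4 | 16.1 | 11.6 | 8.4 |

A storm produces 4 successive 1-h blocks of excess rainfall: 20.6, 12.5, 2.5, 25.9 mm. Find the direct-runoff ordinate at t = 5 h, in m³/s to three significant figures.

Q ≈ 110 m³/s

By discrete convolution, Q_j = Σ (P_i / 10 mm) · U_{j−i}.
At t = 5 h (j=5): Q = (20.6/10)·16.1 + (12.5/10)·22.4 + (2.5/10)·31.1 + (25.9/10)·15.8 = 110 m³/s.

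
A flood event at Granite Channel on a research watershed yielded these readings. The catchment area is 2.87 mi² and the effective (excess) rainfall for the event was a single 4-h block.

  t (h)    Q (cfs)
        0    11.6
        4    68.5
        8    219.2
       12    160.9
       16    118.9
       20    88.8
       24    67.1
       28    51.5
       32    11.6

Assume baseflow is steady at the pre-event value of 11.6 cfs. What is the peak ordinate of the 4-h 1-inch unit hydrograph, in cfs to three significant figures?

U_p ≈ 139 cfs

Direct runoff: 0.0, 56.9, 207.6, 149.3, 107.3, 77.2, 55.5, 39.9, 0.0 cfs; ΣQ_DR = 693.7 cfs, peak = 207.6 cfs.
Runoff depth d = ΣQ_DR·Δt / A = 693.7 × 14400 / (2.87 mi²) = 1.498 in.
The 1-inch UH is the DRH scaled by (1 in)/d, so U_p = 207.6 × 1/1.498 = 139 cfs.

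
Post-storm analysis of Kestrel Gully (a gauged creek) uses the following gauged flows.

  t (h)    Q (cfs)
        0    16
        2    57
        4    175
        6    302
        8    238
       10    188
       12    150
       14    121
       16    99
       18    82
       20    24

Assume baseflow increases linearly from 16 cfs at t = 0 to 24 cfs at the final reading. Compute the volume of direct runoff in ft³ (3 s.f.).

Direct-runoff ordinates (Q − Q_b): 0.00, 40.20, 157.40, 283.60, 218.80, 168.00, 129.20, 99.40, 76.60, 58.80, 0.00 cfs.
ΣQ_DR = 1232 cfs.
With Δt = 2 h = 7200 s, V = ΣQ_DR · Δt = 1232 × 7200 = 8.87 × 10^6 ft³.

V ≈ 8.87 × 10^6 ft³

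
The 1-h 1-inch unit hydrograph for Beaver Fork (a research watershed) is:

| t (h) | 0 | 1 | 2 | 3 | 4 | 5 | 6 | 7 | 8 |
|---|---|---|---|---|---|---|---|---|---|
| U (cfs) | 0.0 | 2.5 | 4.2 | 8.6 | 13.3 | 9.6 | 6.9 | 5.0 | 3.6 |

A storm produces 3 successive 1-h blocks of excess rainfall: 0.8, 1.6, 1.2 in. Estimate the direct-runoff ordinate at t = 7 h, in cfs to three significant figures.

Q ≈ 26.6 cfs

By discrete convolution, Q_j = Σ (P_i / 1 in) · U_{j−i}.
At t = 7 h (j=7): Q = (0.8/1)·5.0 + (1.6/1)·6.9 + (1.2/1)·9.6 = 26.6 cfs.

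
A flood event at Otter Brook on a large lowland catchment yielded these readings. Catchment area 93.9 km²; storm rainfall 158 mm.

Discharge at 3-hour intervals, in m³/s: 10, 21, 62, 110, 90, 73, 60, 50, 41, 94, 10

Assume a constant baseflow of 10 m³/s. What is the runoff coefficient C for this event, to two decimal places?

ΣQ_DR = 511.0 m³/s; V = ΣQ_DR·Δt = 5.519 × 10^6 m³.
Runoff depth d = V / A = 58.77 mm.
C = d / P = 58.77 / 158 = 0.37.

C ≈ 0.37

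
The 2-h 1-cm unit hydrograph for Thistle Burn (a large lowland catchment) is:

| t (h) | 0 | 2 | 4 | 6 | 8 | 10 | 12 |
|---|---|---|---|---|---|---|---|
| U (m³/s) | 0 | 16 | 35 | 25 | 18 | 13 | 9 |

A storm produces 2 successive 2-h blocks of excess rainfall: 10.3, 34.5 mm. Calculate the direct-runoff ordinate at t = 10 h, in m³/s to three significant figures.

Q ≈ 75.5 m³/s

By discrete convolution, Q_j = Σ (P_i / 10 mm) · U_{j−i}.
At t = 10 h (j=5): Q = (10.3/10)·13 + (34.5/10)·18 = 75.5 m³/s.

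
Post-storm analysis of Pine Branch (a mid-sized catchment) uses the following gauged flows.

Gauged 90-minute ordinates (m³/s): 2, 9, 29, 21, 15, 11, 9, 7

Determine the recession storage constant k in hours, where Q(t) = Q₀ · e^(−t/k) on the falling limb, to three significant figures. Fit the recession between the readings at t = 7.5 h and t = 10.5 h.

On the falling limb, Q drops from 11 to 7 m³/s between t = 7.5 h and t = 10.5 h (Δt = 3 h).
k = −Δt / ln(Q₂/Q₁) = −3 / ln(7/11) = 6.64 h.

k ≈ 6.64 h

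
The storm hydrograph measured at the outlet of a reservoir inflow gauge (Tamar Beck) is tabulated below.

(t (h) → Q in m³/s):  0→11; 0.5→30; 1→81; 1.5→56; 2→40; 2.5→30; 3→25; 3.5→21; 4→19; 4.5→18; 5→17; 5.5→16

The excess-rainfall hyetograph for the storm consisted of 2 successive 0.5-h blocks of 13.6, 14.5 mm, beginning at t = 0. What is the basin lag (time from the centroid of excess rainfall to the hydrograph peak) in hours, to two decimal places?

Centroid of excess rainfall: t_c = Σ P_i·t̄_i / ΣP_i = 0.5080 h (block centres at 0.25, 0.75 h).
Hydrograph peak occurs at t = 1 h, so basin lag t_L = 1 − 0.5080 = 0.49 h.

t_L ≈ 0.49 h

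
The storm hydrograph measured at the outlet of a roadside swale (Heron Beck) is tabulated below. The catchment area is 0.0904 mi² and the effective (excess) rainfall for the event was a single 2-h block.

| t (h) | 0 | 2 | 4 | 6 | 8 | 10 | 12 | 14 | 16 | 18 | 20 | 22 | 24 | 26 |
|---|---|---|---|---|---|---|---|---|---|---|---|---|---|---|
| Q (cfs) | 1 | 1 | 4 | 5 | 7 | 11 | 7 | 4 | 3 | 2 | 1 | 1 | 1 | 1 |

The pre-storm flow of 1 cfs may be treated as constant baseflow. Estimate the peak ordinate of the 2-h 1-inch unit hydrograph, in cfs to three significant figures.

Direct runoff: 0.0, 0.0, 3.0, 4.0, 6.0, 10.0, 6.0, 3.0, 2.0, 1.0, 0.0, 0.0, 0.0, 0.0 cfs; ΣQ_DR = 35.00 cfs, peak = 10.0 cfs.
Runoff depth d = ΣQ_DR·Δt / A = 35.00 × 7200 / (0.0904 mi²) = 1.200 in.
The 1-inch UH is the DRH scaled by (1 in)/d, so U_p = 10.0 × 1/1.200 = 8.33 cfs.

U_p ≈ 8.33 cfs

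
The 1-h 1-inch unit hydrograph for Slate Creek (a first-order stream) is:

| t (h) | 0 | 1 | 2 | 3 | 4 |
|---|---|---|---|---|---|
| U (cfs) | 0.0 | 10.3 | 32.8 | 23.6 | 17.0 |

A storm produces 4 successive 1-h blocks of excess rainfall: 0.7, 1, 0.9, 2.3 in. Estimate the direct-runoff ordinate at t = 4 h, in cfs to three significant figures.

Q ≈ 88.7 cfs

By discrete convolution, Q_j = Σ (P_i / 1 in) · U_{j−i}.
At t = 4 h (j=4): Q = (0.7/1)·17.0 + (1/1)·23.6 + (0.9/1)·32.8 + (2.3/1)·10.3 = 88.7 cfs.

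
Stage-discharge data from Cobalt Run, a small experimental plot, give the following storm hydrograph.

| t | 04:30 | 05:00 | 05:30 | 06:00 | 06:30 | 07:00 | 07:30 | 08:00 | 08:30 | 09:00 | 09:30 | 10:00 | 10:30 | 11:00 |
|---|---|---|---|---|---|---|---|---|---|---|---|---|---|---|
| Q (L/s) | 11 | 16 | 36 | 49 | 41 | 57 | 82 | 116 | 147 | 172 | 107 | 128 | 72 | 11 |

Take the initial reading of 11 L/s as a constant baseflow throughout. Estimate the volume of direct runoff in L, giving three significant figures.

V ≈ 1.60 × 10^6 L

Direct-runoff ordinates (Q − Q_b): 0.0, 5.0, 25.0, 38.0, 30.0, 46.0, 71.0, 105.0, 136.0, 161.0, 96.0, 117.0, 61.0, 0.0 L/s.
ΣQ_DR = 891.0 L/s.
With Δt = 0.5 h = 1800 s, V = ΣQ_DR · Δt = 891.0 × 1800 = 1.60 × 10^6 L.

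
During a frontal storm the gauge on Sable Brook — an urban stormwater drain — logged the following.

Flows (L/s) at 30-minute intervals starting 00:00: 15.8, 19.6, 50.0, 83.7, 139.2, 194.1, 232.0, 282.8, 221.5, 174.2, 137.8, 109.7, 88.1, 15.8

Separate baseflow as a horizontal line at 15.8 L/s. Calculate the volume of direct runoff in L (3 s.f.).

Direct-runoff ordinates (Q − Q_b): 0.0, 3.8, 34.2, 67.9, 123.4, 178.3, 216.2, 267.0, 205.7, 158.4, 122.0, 93.9, 72.3, 0.0 L/s.
ΣQ_DR = 1543 L/s.
With Δt = 0.5 h = 1800 s, V = ΣQ_DR · Δt = 1543 × 1800 = 2.78 × 10^6 L.

V ≈ 2.78 × 10^6 L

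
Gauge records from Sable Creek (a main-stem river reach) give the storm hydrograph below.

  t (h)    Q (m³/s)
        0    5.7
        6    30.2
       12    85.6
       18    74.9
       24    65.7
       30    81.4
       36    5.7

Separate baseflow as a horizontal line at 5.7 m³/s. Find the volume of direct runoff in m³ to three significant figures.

Direct-runoff ordinates (Q − Q_b): 0.0, 24.5, 79.9, 69.2, 60.0, 75.7, 0.0 m³/s.
ΣQ_DR = 309.3 m³/s.
With Δt = 6 h = 21600 s, V = ΣQ_DR · Δt = 309.3 × 21600 = 6.68 × 10^6 m³.

V ≈ 6.68 × 10^6 m³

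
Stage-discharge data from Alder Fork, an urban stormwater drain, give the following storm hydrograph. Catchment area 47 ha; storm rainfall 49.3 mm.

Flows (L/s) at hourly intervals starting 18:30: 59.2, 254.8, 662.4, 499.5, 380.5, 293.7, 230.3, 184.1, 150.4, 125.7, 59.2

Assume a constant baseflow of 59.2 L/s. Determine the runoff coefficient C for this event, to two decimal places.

ΣQ_DR = 2249 L/s; V = ΣQ_DR·Δt = 8.095 × 10^6 L.
Runoff depth d = V / A = 17.22 mm.
C = d / P = 17.22 / 49.3 = 0.35.

C ≈ 0.35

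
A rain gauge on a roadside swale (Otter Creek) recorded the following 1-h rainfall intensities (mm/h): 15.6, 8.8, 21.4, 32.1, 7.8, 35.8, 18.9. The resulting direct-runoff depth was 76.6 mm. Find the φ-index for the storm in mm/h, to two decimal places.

Only the 5 blocks with intensity above φ contribute runoff: 15.6, 21.4, 32.1, 35.8, 18.9 mm/h.
Σ(I−φ)·Δt = d  ⇒  (15.6+21.4+32.1+35.8+18.9 − 5φ)·1 = 76.6
φ = (123.8 − 76.6/1) / 5 = 9.44 mm/h.

φ ≈ 9.44 mm/h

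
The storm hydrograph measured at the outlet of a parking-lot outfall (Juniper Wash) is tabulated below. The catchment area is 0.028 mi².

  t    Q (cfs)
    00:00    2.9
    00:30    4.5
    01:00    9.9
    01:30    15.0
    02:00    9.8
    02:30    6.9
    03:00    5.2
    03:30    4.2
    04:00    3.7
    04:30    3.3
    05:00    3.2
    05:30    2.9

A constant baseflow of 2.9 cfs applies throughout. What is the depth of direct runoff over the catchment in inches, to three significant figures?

Direct runoff: 0.0, 1.6, 7.0, 12.1, 6.9, 4.0, 2.3, 1.3, 0.8, 0.4, 0.3, 0.0 cfs; ΣQ_DR = 36.70 cfs.
V = ΣQ_DR · Δt = 36.70 × 1800 s = 66060 ft³.
Over A = 0.028 mi², depth = V / A = 1.02 in.

d ≈ 1.02 in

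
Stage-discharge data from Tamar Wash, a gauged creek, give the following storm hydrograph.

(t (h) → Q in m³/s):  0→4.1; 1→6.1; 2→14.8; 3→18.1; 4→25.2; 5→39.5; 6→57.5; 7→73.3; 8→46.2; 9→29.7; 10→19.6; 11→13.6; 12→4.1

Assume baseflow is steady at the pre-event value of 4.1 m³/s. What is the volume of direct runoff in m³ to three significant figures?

V ≈ 1.07 × 10^6 m³

Direct-runoff ordinates (Q − Q_b): 0.0, 2.0, 10.7, 14.0, 21.1, 35.4, 53.4, 69.2, 42.1, 25.6, 15.5, 9.5, 0.0 m³/s.
ΣQ_DR = 298.5 m³/s.
With Δt = 1 h = 3600 s, V = ΣQ_DR · Δt = 298.5 × 3600 = 1.07 × 10^6 m³.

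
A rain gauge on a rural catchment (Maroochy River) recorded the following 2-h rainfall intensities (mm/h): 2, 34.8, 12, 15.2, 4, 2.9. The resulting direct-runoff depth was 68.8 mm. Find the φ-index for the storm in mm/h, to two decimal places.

Only the 3 blocks with intensity above φ contribute runoff: 34.8, 12, 15.2 mm/h.
Σ(I−φ)·Δt = d  ⇒  (34.8+12+15.2 − 3φ)·2 = 68.8
φ = (62.00 − 68.8/2) / 3 = 9.20 mm/h.

φ ≈ 9.20 mm/h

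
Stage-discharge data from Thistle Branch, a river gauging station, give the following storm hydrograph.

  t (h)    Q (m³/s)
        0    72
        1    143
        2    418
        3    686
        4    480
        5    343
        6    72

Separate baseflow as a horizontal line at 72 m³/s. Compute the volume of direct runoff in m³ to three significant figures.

V ≈ 6.16 × 10^6 m³

Direct-runoff ordinates (Q − Q_b): 0.0, 71.0, 346.0, 614.0, 408.0, 271.0, 0.0 m³/s.
ΣQ_DR = 1710 m³/s.
With Δt = 1 h = 3600 s, V = ΣQ_DR · Δt = 1710 × 3600 = 6.16 × 10^6 m³.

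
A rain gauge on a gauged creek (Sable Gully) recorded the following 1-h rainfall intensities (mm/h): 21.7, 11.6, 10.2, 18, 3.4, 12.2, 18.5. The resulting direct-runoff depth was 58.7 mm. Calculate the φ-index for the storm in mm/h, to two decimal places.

φ ≈ 5.58 mm/h

Only the 6 blocks with intensity above φ contribute runoff: 21.7, 11.6, 10.2, 18, 12.2, 18.5 mm/h.
Σ(I−φ)·Δt = d  ⇒  (21.7+11.6+10.2+18+12.2+18.5 − 6φ)·1 = 58.7
φ = (92.20 − 58.7/1) / 6 = 5.58 mm/h.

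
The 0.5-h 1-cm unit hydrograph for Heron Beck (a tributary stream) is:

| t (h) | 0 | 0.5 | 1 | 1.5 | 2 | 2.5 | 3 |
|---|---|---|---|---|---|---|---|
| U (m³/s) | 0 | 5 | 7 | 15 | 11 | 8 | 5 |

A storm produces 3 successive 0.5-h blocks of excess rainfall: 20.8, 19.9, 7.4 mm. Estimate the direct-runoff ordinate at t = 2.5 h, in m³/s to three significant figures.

Q ≈ 49.6 m³/s

By discrete convolution, Q_j = Σ (P_i / 10 mm) · U_{j−i}.
At t = 2.5 h (j=5): Q = (20.8/10)·8 + (19.9/10)·11 + (7.4/10)·15 = 49.6 m³/s.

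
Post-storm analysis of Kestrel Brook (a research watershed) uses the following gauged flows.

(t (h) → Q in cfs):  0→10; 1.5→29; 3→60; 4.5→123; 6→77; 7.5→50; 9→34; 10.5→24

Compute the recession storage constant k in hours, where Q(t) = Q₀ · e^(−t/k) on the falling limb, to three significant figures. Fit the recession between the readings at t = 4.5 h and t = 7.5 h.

On the falling limb, Q drops from 123 to 50 cfs between t = 4.5 h and t = 7.5 h (Δt = 3 h).
k = −Δt / ln(Q₂/Q₁) = −3 / ln(50/123) = 3.33 h.

k ≈ 3.33 h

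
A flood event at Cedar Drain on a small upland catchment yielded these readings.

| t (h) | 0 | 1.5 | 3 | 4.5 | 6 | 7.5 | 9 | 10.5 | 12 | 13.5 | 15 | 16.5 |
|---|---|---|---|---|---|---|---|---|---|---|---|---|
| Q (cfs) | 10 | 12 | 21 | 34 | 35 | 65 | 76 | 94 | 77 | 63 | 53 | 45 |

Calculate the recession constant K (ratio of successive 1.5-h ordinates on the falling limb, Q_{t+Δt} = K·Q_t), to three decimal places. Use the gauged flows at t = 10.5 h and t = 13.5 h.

Using the recession-limb readings at t = 10.5 h and t = 13.5 h: Q falls from 94 to 63 cfs over 2 intervals.
K = (Q₂/Q₁)^(1/2) = (63/94)^(1/2) = 0.819.

K ≈ 0.819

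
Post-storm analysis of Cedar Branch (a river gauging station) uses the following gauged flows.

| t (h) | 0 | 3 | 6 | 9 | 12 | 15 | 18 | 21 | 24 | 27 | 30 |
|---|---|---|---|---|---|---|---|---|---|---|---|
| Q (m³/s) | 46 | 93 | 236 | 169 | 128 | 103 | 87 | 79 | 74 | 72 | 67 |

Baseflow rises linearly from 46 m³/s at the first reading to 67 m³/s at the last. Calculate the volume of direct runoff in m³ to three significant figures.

Direct-runoff ordinates (Q − Q_b): 0.00, 44.90, 185.80, 116.70, 73.60, 46.50, 28.40, 18.30, 11.20, 7.10, 0.00 m³/s.
ΣQ_DR = 532.5 m³/s.
With Δt = 3 h = 10800 s, V = ΣQ_DR · Δt = 532.5 × 10800 = 5.75 × 10^6 m³.

V ≈ 5.75 × 10^6 m³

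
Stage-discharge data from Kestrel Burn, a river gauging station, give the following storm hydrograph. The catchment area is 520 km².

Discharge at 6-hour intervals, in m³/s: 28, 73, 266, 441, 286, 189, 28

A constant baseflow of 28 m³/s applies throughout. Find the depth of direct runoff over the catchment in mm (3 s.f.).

Direct runoff: 0.0, 45.0, 238.0, 413.0, 258.0, 161.0, 0.0 m³/s; ΣQ_DR = 1115 m³/s.
V = ΣQ_DR · Δt = 1115 × 21600 s = 2.408 × 10^7 m³.
Over A = 520 km², depth = V / A = 46.3 mm.

d ≈ 46.3 mm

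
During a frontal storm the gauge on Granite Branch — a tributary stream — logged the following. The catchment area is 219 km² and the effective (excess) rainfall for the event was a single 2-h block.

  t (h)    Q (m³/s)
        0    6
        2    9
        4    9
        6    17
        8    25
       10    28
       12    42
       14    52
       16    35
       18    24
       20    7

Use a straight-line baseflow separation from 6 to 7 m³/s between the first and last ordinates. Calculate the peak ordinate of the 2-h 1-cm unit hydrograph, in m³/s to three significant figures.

U_p ≈ 75.5 m³/s

Direct runoff: 0.00, 2.90, 2.80, 10.70, 18.60, 21.50, 35.40, 45.30, 28.20, 17.10, 0.00 m³/s; ΣQ_DR = 182.5 m³/s, peak = 45.30 m³/s.
Runoff depth d = ΣQ_DR·Δt / A = 182.5 × 7200 / (219 km²) = 6.000 mm.
The 1-cm UH is the DRH scaled by (10 mm)/d, so U_p = 45.30 × 10/6.000 = 75.5 m³/s.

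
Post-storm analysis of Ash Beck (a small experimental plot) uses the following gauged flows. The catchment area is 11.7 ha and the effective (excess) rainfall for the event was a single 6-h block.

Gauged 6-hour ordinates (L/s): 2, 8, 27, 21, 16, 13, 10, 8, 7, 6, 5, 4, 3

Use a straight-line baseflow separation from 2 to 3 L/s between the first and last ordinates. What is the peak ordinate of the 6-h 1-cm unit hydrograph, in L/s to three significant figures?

Direct runoff: 0.00, 5.92, 24.83, 18.75, 13.67, 10.58, 7.50, 5.42, 4.33, 3.25, 2.17, 1.08, 0.00 L/s; ΣQ_DR = 97.50 L/s, peak = 24.83 L/s.
Runoff depth d = ΣQ_DR·Δt / A = 97.50 × 21600 / (11.7 ha) = 18.00 mm.
The 1-cm UH is the DRH scaled by (10 mm)/d, so U_p = 24.83 × 10/18.00 = 13.8 L/s.

U_p ≈ 13.8 L/s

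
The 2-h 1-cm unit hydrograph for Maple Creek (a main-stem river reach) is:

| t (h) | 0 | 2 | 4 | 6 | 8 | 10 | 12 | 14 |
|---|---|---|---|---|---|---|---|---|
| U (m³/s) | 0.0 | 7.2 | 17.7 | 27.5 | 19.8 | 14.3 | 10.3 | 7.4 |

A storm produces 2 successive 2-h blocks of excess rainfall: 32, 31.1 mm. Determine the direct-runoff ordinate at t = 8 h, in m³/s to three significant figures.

Q ≈ 149 m³/s

By discrete convolution, Q_j = Σ (P_i / 10 mm) · U_{j−i}.
At t = 8 h (j=4): Q = (32/10)·19.8 + (31.1/10)·27.5 = 149 m³/s.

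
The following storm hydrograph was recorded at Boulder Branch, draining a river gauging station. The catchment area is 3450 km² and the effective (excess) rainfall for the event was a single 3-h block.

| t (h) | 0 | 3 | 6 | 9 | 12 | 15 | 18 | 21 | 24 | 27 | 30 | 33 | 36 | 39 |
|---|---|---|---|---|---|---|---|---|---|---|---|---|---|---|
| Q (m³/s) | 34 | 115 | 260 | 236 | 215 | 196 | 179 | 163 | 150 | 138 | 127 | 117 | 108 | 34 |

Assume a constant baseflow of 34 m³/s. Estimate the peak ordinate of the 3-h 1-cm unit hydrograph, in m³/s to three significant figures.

Direct runoff: 0.0, 81.0, 226.0, 202.0, 181.0, 162.0, 145.0, 129.0, 116.0, 104.0, 93.0, 83.0, 74.0, 0.0 m³/s; ΣQ_DR = 1596 m³/s, peak = 226.0 m³/s.
Runoff depth d = ΣQ_DR·Δt / A = 1596 × 10800 / (3450 km²) = 4.996 mm.
The 1-cm UH is the DRH scaled by (10 mm)/d, so U_p = 226.0 × 10/4.996 = 452 m³/s.

U_p ≈ 452 m³/s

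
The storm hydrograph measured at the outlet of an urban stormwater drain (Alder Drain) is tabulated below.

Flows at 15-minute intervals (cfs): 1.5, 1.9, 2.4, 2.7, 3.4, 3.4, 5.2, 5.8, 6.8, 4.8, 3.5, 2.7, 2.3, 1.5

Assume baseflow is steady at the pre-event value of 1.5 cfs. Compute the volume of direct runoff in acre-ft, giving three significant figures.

V ≈ 0.556 acre-ft

Direct-runoff ordinates (Q − Q_b): 0.0, 0.4, 0.9, 1.2, 1.9, 1.9, 3.7, 4.3, 5.3, 3.3, 2.0, 1.2, 0.8, 0.0 cfs.
ΣQ_DR = 26.90 cfs.
With Δt = 0.25 h = 900 s, V = ΣQ_DR · Δt = 26.90 × 900 = 24200 ft³ = 0.556 acre-ft.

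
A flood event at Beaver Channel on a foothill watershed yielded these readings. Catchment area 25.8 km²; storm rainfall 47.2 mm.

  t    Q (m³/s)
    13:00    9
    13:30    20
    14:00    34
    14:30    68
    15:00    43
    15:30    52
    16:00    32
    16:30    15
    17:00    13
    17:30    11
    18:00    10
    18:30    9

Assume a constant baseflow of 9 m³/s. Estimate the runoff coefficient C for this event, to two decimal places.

C ≈ 0.31

ΣQ_DR = 208.0 m³/s; V = ΣQ_DR·Δt = 3.744 × 10^5 m³.
Runoff depth d = V / A = 14.51 mm.
C = d / P = 14.51 / 47.2 = 0.31.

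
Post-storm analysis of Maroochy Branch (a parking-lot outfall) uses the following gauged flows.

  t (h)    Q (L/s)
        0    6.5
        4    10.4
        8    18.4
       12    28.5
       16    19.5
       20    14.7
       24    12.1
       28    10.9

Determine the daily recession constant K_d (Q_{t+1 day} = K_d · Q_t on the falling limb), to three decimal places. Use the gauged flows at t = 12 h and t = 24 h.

K_d ≈ 0.180

Between t = 12 h and t = 24 h the flow falls from 28.5 to 12.1 L/s over 3×4 h = 12 h.
Per-interval ratio K = (12.1/28.5)^(1/3) = 0.7516; K_d = K^(24/4) = 0.180.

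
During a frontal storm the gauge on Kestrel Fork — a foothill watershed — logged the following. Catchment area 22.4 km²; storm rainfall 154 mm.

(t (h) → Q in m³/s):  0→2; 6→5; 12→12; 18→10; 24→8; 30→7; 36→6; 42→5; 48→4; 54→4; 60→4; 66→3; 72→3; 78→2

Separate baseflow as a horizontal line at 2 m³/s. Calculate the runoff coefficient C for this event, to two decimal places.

ΣQ_DR = 47.00 m³/s; V = ΣQ_DR·Δt = 1.015 × 10^6 m³.
Runoff depth d = V / A = 45.32 mm.
C = d / P = 45.32 / 154 = 0.29.

C ≈ 0.29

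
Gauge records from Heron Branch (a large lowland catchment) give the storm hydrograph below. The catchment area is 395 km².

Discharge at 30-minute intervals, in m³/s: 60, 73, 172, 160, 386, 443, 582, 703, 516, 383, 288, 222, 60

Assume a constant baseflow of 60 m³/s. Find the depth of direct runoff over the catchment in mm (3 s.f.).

Direct runoff: 0.0, 13.0, 112.0, 100.0, 326.0, 383.0, 522.0, 643.0, 456.0, 323.0, 228.0, 162.0, 0.0 m³/s; ΣQ_DR = 3268 m³/s.
V = ΣQ_DR · Δt = 3268 × 1800 s = 5.882 × 10^6 m³.
Over A = 395 km², depth = V / A = 14.9 mm.

d ≈ 14.9 mm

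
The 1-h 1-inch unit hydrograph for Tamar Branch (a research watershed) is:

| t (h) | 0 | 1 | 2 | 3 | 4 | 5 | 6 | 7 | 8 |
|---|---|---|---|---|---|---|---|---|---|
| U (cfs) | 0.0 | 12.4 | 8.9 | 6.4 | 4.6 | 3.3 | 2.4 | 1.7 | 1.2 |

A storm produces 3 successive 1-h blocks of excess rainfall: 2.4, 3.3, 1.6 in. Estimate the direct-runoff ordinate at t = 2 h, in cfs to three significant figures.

By discrete convolution, Q_j = Σ (P_i / 1 in) · U_{j−i}.
At t = 2 h (j=2): Q = (2.4/1)·8.9 + (3.3/1)·12.4 + (1.6/1)·0.0 = 62.3 cfs.

Q ≈ 62.3 cfs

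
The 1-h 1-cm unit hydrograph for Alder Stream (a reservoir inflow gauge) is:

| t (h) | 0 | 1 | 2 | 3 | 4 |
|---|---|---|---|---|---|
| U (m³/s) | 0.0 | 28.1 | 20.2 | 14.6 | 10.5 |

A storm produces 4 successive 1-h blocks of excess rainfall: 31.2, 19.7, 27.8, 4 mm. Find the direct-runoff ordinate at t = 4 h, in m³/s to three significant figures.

Q ≈ 129 m³/s

By discrete convolution, Q_j = Σ (P_i / 10 mm) · U_{j−i}.
At t = 4 h (j=4): Q = (31.2/10)·10.5 + (19.7/10)·14.6 + (27.8/10)·20.2 + (4/10)·28.1 = 129 m³/s.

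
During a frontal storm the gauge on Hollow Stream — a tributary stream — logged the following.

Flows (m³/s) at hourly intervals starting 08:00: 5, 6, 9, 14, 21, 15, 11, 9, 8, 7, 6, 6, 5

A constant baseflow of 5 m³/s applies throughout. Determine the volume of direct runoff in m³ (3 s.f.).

Direct-runoff ordinates (Q − Q_b): 0.0, 1.0, 4.0, 9.0, 16.0, 10.0, 6.0, 4.0, 3.0, 2.0, 1.0, 1.0, 0.0 m³/s.
ΣQ_DR = 57.00 m³/s.
With Δt = 1 h = 3600 s, V = ΣQ_DR · Δt = 57.00 × 3600 = 2.05 × 10^5 m³.

V ≈ 2.05 × 10^5 m³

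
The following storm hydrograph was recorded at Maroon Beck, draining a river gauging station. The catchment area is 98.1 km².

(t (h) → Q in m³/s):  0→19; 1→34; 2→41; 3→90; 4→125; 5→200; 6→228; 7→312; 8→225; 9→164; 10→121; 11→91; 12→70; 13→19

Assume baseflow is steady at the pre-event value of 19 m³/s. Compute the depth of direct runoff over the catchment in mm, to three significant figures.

Direct runoff: 0.0, 15.0, 22.0, 71.0, 106.0, 181.0, 209.0, 293.0, 206.0, 145.0, 102.0, 72.0, 51.0, 0.0 m³/s; ΣQ_DR = 1473 m³/s.
V = ΣQ_DR · Δt = 1473 × 3600 s = 5.303 × 10^6 m³.
Over A = 98.1 km², depth = V / A = 54.1 mm.

d ≈ 54.1 mm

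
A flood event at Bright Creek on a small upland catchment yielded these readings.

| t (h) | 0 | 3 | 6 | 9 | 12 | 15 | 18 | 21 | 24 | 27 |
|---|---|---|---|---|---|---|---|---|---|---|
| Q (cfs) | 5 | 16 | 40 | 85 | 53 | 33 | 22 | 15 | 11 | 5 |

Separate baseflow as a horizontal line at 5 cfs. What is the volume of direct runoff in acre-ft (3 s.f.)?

Direct-runoff ordinates (Q − Q_b): 0.0, 11.0, 35.0, 80.0, 48.0, 28.0, 17.0, 10.0, 6.0, 0.0 cfs.
ΣQ_DR = 235.0 cfs.
With Δt = 3 h = 10800 s, V = ΣQ_DR · Δt = 235.0 × 10800 = 2.54 × 10^6 ft³ = 58.3 acre-ft.

V ≈ 58.3 acre-ft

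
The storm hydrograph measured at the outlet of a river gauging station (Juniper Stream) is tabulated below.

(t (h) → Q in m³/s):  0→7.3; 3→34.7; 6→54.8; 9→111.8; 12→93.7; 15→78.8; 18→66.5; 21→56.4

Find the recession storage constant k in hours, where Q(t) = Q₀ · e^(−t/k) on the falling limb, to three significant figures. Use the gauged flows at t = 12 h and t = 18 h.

On the falling limb, Q drops from 93.7 to 66.5 m³/s between t = 12 h and t = 18 h (Δt = 6 h).
k = −Δt / ln(Q₂/Q₁) = −6 / ln(66.5/93.7) = 17.5 h.

k ≈ 17.5 h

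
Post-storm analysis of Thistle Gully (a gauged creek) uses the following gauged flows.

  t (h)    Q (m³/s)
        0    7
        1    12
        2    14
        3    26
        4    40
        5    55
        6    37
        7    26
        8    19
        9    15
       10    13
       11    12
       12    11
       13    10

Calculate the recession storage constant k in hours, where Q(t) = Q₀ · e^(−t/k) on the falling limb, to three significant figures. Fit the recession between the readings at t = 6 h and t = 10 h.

k ≈ 3.82 h

On the falling limb, Q drops from 37 to 13 m³/s between t = 6 h and t = 10 h (Δt = 4 h).
k = −Δt / ln(Q₂/Q₁) = −4 / ln(13/37) = 3.82 h.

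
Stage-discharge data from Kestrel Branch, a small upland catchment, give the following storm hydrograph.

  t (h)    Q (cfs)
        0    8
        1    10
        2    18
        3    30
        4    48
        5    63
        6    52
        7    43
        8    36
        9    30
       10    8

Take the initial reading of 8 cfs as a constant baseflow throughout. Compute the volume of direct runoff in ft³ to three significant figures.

Direct-runoff ordinates (Q − Q_b): 0.0, 2.0, 10.0, 22.0, 40.0, 55.0, 44.0, 35.0, 28.0, 22.0, 0.0 cfs.
ΣQ_DR = 258.0 cfs.
With Δt = 1 h = 3600 s, V = ΣQ_DR · Δt = 258.0 × 3600 = 9.29 × 10^5 ft³.

V ≈ 9.29 × 10^5 ft³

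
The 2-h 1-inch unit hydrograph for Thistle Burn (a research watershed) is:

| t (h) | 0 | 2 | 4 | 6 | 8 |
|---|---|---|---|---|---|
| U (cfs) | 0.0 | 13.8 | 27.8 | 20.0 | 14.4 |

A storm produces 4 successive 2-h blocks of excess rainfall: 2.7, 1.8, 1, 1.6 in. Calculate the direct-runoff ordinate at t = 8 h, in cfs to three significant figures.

Q ≈ 125 cfs

By discrete convolution, Q_j = Σ (P_i / 1 in) · U_{j−i}.
At t = 8 h (j=4): Q = (2.7/1)·14.4 + (1.8/1)·20.0 + (1/1)·27.8 + (1.6/1)·13.8 = 125 cfs.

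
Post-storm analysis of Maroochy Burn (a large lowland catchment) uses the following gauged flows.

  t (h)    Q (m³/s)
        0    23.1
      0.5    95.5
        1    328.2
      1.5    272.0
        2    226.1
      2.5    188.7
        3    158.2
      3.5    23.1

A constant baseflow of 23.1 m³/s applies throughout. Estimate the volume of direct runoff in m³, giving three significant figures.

Direct-runoff ordinates (Q − Q_b): 0.0, 72.4, 305.1, 248.9, 203.0, 165.6, 135.1, 0.0 m³/s.
ΣQ_DR = 1130 m³/s.
With Δt = 0.5 h = 1800 s, V = ΣQ_DR · Δt = 1130 × 1800 = 2.03 × 10^6 m³.

V ≈ 2.03 × 10^6 m³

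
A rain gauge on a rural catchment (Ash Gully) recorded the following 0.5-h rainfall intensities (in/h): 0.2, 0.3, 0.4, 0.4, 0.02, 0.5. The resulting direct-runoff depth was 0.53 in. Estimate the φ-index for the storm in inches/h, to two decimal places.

Only the 5 blocks with intensity above φ contribute runoff: 0.2, 0.3, 0.4, 0.4, 0.5 in/h.
Σ(I−φ)·Δt = d  ⇒  (0.2+0.3+0.4+0.4+0.5 − 5φ)·0.5 = 0.53
φ = (1.800 − 0.53/0.5) / 5 = 0.15 in/h.

φ ≈ 0.15 in/h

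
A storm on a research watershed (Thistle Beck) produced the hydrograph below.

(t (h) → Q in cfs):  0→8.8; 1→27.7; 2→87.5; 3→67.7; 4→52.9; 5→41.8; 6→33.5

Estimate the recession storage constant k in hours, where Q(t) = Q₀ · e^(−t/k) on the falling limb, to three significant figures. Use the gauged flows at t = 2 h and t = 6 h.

k ≈ 4.17 h

On the falling limb, Q drops from 87.5 to 33.5 cfs between t = 2 h and t = 6 h (Δt = 4 h).
k = −Δt / ln(Q₂/Q₁) = −4 / ln(33.5/87.5) = 4.17 h.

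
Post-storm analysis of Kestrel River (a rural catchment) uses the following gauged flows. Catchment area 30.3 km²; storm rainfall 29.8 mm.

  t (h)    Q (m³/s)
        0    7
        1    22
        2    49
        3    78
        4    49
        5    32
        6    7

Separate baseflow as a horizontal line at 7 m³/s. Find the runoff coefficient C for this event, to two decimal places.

ΣQ_DR = 195.0 m³/s; V = ΣQ_DR·Δt = 7.020 × 10^5 m³.
Runoff depth d = V / A = 23.17 mm.
C = d / P = 23.17 / 29.8 = 0.78.

C ≈ 0.78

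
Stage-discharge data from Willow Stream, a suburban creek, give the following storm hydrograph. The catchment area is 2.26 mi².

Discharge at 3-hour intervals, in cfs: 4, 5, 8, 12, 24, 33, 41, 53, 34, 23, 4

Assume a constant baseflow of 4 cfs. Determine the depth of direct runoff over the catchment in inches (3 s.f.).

d ≈ 0.405 in

Direct runoff: 0.0, 1.0, 4.0, 8.0, 20.0, 29.0, 37.0, 49.0, 30.0, 19.0, 0.0 cfs; ΣQ_DR = 197.0 cfs.
V = ΣQ_DR · Δt = 197.0 × 10800 s = 2.128 × 10^6 ft³.
Over A = 2.26 mi², depth = V / A = 0.405 in.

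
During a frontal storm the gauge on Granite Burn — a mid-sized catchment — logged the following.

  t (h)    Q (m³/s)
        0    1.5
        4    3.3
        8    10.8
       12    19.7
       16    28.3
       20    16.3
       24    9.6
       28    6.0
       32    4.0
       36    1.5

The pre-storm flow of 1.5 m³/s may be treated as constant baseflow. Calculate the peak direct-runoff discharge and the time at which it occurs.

Subtracting baseflow gives direct-runoff ordinates: 0.0, 1.8, 9.3, 18.2, 26.8, 14.8, 8.1, 4.5, 2.5, 0.0 m³/s.
The maximum is 26.8 m³/s, occurring at the reading for t = 16 h.

Q_p = 26.8 m³/s at t = 16 h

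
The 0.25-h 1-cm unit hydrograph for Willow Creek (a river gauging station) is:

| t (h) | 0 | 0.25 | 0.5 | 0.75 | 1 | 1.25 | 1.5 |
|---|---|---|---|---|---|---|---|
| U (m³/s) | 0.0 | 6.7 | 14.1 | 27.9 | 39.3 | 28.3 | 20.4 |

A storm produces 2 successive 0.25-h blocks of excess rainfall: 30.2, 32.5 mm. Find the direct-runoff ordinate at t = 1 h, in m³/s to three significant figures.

By discrete convolution, Q_j = Σ (P_i / 10 mm) · U_{j−i}.
At t = 1 h (j=4): Q = (30.2/10)·39.3 + (32.5/10)·27.9 = 209 m³/s.

Q ≈ 209 m³/s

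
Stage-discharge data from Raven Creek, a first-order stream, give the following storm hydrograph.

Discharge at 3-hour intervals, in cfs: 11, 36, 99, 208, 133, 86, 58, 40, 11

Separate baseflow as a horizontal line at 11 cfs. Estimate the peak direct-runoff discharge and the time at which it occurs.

Q_p = 197.0 cfs at t = 9 h

Subtracting baseflow gives direct-runoff ordinates: 0.0, 25.0, 88.0, 197.0, 122.0, 75.0, 47.0, 29.0, 0.0 cfs.
The maximum is 197.0 cfs, occurring at the reading for t = 9 h.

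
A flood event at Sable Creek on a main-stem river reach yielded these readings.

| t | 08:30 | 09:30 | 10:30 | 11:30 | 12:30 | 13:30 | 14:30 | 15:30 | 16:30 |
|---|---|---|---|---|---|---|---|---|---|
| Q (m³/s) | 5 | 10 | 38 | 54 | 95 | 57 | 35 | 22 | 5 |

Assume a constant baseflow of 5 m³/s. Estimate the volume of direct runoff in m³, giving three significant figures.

V ≈ 9.94 × 10^5 m³

Direct-runoff ordinates (Q − Q_b): 0.0, 5.0, 33.0, 49.0, 90.0, 52.0, 30.0, 17.0, 0.0 m³/s.
ΣQ_DR = 276.0 m³/s.
With Δt = 1 h = 3600 s, V = ΣQ_DR · Δt = 276.0 × 3600 = 9.94 × 10^5 m³.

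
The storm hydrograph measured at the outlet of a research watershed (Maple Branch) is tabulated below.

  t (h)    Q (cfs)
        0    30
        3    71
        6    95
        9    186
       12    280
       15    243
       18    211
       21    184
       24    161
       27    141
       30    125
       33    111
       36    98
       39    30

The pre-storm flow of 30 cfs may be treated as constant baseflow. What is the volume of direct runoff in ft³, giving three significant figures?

Direct-runoff ordinates (Q − Q_b): 0.0, 41.0, 65.0, 156.0, 250.0, 213.0, 181.0, 154.0, 131.0, 111.0, 95.0, 81.0, 68.0, 0.0 cfs.
ΣQ_DR = 1546 cfs.
With Δt = 3 h = 10800 s, V = ΣQ_DR · Δt = 1546 × 10800 = 1.67 × 10^7 ft³.

V ≈ 1.67 × 10^7 ft³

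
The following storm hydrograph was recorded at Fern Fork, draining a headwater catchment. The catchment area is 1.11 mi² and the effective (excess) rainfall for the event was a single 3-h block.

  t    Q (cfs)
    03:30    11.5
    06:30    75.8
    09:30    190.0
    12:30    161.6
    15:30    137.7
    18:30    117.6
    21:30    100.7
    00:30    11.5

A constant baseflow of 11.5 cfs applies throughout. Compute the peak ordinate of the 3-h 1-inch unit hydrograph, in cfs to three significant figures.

U_p ≈ 59.7 cfs

Direct runoff: 0.0, 64.3, 178.5, 150.1, 126.2, 106.1, 89.2, 0.0 cfs; ΣQ_DR = 714.4 cfs, peak = 178.5 cfs.
Runoff depth d = ΣQ_DR·Δt / A = 714.4 × 10800 / (1.11 mi²) = 2.992 in.
The 1-inch UH is the DRH scaled by (1 in)/d, so U_p = 178.5 × 1/2.992 = 59.7 cfs.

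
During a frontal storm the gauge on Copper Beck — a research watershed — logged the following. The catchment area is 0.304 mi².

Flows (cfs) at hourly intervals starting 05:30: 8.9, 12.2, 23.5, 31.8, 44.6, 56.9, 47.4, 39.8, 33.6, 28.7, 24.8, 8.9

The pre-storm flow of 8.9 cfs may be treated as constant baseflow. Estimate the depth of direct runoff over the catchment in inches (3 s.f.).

Direct runoff: 0.0, 3.3, 14.6, 22.9, 35.7, 48.0, 38.5, 30.9, 24.7, 19.8, 15.9, 0.0 cfs; ΣQ_DR = 254.3 cfs.
V = ΣQ_DR · Δt = 254.3 × 3600 s = 9.155 × 10^5 ft³.
Over A = 0.304 mi², depth = V / A = 1.30 in.

d ≈ 1.30 in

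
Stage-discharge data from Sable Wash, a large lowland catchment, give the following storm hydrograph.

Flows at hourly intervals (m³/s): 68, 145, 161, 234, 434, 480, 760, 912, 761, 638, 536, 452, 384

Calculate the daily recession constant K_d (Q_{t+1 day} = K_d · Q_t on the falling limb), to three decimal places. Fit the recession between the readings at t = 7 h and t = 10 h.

Between t = 7 h and t = 10 h the flow falls from 912 to 536 m³/s over 3×1 h = 3 h.
Per-interval ratio K = (536/912)^(1/3) = 0.8376; K_d = K^(24/1) = 0.014.

K_d ≈ 0.014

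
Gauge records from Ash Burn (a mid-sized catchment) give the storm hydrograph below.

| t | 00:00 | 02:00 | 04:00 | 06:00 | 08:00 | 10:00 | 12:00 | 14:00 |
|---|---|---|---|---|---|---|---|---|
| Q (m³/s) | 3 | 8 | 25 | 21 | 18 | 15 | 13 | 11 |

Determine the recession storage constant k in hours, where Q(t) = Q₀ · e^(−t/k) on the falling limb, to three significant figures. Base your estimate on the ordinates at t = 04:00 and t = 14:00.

On the falling limb, Q drops from 25 to 11 m³/s between t = 04:00 and t = 14:00 (Δt = 10 h).
k = −Δt / ln(Q₂/Q₁) = −10 / ln(11/25) = 12.2 h.

k ≈ 12.2 h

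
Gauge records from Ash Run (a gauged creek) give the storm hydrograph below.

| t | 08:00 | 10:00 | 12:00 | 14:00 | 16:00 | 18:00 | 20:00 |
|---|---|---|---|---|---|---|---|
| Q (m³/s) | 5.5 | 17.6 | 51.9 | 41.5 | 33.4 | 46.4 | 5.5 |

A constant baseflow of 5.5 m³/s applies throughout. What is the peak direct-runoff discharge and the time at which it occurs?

Q_p = 46.4 m³/s at t = 12:00

Subtracting baseflow gives direct-runoff ordinates: 0.0, 12.1, 46.4, 36.0, 27.9, 40.9, 0.0 m³/s.
The maximum is 46.4 m³/s, occurring at the reading for t = 12:00.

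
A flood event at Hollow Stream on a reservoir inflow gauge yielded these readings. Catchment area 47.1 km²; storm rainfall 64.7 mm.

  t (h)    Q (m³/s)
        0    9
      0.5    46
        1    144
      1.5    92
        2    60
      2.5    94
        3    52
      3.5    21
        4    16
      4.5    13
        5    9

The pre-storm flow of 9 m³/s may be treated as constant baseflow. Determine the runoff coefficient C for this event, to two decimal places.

C ≈ 0.27

ΣQ_DR = 457.0 m³/s; V = ΣQ_DR·Δt = 8.226 × 10^5 m³.
Runoff depth d = V / A = 17.46 mm.
C = d / P = 17.46 / 64.7 = 0.27.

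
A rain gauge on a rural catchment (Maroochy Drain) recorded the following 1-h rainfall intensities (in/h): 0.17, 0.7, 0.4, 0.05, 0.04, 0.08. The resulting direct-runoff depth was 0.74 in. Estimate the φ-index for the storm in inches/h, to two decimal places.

Only the 2 blocks with intensity above φ contribute runoff: 0.7, 0.4 in/h.
Σ(I−φ)·Δt = d  ⇒  (0.7+0.4 − 2φ)·1 = 0.74
φ = (1.100 − 0.74/1) / 2 = 0.18 in/h.

φ ≈ 0.18 in/h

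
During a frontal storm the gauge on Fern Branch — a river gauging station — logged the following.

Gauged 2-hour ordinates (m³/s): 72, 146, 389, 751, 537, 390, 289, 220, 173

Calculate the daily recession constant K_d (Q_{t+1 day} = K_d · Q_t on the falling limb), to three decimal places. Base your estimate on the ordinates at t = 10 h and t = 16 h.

Between t = 10 h and t = 16 h the flow falls from 390 to 173 m³/s over 3×2 h = 6 h.
Per-interval ratio K = (173/390)^(1/3) = 0.7627; K_d = K^(24/2) = 0.039.

K_d ≈ 0.039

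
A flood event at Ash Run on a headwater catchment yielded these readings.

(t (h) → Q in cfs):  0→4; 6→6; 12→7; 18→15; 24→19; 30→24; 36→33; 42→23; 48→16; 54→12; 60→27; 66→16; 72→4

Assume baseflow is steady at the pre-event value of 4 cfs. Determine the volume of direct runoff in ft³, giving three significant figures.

Direct-runoff ordinates (Q − Q_b): 0.0, 2.0, 3.0, 11.0, 15.0, 20.0, 29.0, 19.0, 12.0, 8.0, 23.0, 12.0, 0.0 cfs.
ΣQ_DR = 154.0 cfs.
With Δt = 6 h = 21600 s, V = ΣQ_DR · Δt = 154.0 × 21600 = 3.33 × 10^6 ft³.

V ≈ 3.33 × 10^6 ft³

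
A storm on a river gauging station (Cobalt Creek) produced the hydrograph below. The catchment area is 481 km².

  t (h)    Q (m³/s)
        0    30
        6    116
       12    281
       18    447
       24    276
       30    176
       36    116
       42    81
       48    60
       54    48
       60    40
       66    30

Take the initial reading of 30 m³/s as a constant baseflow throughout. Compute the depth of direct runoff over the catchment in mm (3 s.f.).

d ≈ 60.2 mm

Direct runoff: 0.0, 86.0, 251.0, 417.0, 246.0, 146.0, 86.0, 51.0, 30.0, 18.0, 10.0, 0.0 m³/s; ΣQ_DR = 1341 m³/s.
V = ΣQ_DR · Δt = 1341 × 21600 s = 2.897 × 10^7 m³.
Over A = 481 km², depth = V / A = 60.2 mm.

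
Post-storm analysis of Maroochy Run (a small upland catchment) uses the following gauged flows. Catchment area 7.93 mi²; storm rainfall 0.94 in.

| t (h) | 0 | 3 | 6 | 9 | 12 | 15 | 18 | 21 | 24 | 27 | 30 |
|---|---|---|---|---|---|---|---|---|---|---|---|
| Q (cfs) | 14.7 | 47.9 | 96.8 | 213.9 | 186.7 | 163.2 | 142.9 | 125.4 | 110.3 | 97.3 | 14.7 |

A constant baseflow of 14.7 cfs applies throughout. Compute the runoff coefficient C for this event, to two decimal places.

ΣQ_DR = 1052 cfs; V = ΣQ_DR·Δt = 1.136 × 10^7 ft³.
Runoff depth d = V / A = 0.6168 in.
C = d / P = 0.6168 / 0.94 = 0.66.

C ≈ 0.66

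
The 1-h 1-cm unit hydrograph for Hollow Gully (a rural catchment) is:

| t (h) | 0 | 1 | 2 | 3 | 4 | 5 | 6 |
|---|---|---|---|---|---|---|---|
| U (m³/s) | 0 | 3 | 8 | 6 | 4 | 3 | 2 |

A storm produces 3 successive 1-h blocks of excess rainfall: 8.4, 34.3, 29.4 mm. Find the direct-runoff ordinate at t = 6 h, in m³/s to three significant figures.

By discrete convolution, Q_j = Σ (P_i / 10 mm) · U_{j−i}.
At t = 6 h (j=6): Q = (8.4/10)·2 + (34.3/10)·3 + (29.4/10)·4 = 23.7 m³/s.

Q ≈ 23.7 m³/s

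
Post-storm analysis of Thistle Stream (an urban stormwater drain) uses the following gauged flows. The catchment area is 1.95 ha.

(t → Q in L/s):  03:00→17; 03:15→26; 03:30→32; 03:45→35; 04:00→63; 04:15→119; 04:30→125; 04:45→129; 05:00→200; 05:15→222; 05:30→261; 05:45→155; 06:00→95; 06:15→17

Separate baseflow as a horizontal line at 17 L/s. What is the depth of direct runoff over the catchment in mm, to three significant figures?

d ≈ 58.1 mm

Direct runoff: 0.0, 9.0, 15.0, 18.0, 46.0, 102.0, 108.0, 112.0, 183.0, 205.0, 244.0, 138.0, 78.0, 0.0 L/s; ΣQ_DR = 1258 L/s.
V = ΣQ_DR · Δt = 1258 × 900 s = 1.132 × 10^6 L.
Over A = 1.95 ha, depth = V / A = 58.1 mm.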